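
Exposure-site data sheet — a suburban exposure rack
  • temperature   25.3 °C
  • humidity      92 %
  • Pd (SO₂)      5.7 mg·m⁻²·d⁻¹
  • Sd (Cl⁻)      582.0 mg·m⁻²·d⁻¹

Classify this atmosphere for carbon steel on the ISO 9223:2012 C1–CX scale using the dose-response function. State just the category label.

CX

carbon steel: temperature factor f = -0.054·(15.3) = -0.8262
  SO₂ term: 1.77·5.7^0.52·exp(0.02·92-0.8262) = 12.06
  Cl⁻ term: 0.102·582.0^0.62·exp(0.033·92+0.04·25.3) = 302.6
  sum: 12.06 + 302.6 → r_corr = 314.7 μm/a
ISO 9223 Table 2 (carbon steel): 200 < 315 ≤ 700 μm/a ⇒ CX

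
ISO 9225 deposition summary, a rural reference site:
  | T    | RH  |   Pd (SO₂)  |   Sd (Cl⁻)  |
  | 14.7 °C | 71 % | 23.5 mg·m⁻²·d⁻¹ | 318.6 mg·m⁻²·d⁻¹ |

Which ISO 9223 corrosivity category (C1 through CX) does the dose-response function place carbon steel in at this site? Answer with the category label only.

C5

carbon steel: T>10 °C ⇒ hinge -0.054·(14.7−10) = -0.2538
  Pd branch = 1.77·Pd^0.52·e^(0.02·RH+f) = 29.34 μm/a
  Sd branch = 0.102·Sd^0.62·e^(0.033·RH+0.04·T) = 68.16 μm/a
  sum: 29.34 + 68.16 → r_corr = 97.5 μm/a
ISO 9223 Table 2 (carbon steel): 80 < 97.5 ≤ 200 μm/a ⇒ C5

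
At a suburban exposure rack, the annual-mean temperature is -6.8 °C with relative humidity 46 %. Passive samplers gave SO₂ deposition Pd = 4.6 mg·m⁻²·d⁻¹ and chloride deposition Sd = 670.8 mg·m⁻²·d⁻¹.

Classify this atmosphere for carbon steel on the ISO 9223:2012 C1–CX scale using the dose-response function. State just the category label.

carbon steel: T≤10 °C ⇒ hinge +0.150·(-6.8−10) = -2.5200
  Pd branch = 1.77·Pd^0.52·e^(0.02·RH+f) = 0.7902 μm/a
  Sd branch = 0.102·Sd^0.62·e^(0.033·RH+0.04·T) = 20.05 μm/a
  sum: 0.7902 + 20.05 → r_corr = 20.85 μm/a
20.8 μm/a falls in (1.3, 25] for carbon steel → category C2

C2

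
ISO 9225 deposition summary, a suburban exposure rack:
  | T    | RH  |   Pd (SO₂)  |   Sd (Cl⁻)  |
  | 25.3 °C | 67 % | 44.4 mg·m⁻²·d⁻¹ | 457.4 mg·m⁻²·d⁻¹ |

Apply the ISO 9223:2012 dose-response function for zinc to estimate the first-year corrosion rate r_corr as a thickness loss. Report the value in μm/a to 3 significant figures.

zinc: T>10 °C ⇒ hinge -0.071·(25.3−10) = -1.0863
  Pd branch = 0.0129·Pd^0.44·e^(0.046·RH+f) = 0.5037 μm/a
  Sd branch = 0.0175·Sd^0.57·e^(0.008·RH+0.085·T) = 8.436 μm/a
  sum: 0.5037 + 8.436 → r_corr = 8.94 μm/a

r_corr = 8.94 μm/a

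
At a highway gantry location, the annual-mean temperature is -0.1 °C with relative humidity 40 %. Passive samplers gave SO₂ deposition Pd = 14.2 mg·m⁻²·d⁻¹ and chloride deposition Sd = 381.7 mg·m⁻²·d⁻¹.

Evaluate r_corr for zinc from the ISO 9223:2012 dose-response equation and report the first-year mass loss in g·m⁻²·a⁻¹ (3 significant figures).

zinc: temperature factor f = +0.038·(-10.1) = -0.3838
  Pd branch = 0.0129·Pd^0.44·e^(0.046·RH+f) = 0.1778 μm/a
  Cl⁻ term: 0.0175·381.7^0.57·exp(0.008·40+0.085·-0.1) = 0.7078
  sum: 0.1778 + 0.7078 → r_corr = 0.8856 μm/a
Convert to mass loss: 0.8856 μm/a × 7.14 g/cm³ = 6.323 g·m⁻²·a⁻¹

r_corr = 6.32 g·m⁻²·a⁻¹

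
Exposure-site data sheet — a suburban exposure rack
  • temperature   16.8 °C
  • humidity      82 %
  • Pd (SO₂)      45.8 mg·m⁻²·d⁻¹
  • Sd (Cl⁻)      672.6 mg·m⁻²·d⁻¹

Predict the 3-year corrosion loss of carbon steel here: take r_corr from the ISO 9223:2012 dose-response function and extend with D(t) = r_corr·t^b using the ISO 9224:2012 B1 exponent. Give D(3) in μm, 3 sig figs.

D(3) = 383 μm

carbon steel: T>10 °C ⇒ hinge -0.054·(16.8−10) = -0.3672
  Pd branch = 1.77·Pd^0.52·e^(0.02·RH+f) = 46.17 μm/a
  Cl⁻ term: 0.102·672.6^0.62·exp(0.033·82+0.04·16.8) = 169.4
  r_corr = 46.17 + 169.4 = 215.6 μm/a
Power-law: D(3) = r_corr · 3^0.523
  D(3) = 215.6 × 3^0.523 = 215.6 × 1.776 = 382.9 μm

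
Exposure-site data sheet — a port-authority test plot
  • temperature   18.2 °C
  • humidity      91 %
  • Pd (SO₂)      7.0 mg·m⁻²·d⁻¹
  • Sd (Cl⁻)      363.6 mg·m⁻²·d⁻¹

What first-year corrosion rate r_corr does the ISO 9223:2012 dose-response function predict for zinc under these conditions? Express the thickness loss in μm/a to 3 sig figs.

zinc: temperature factor f = -0.071·(8.2) = -0.5822
  sulphur-dioxide contribution → 1.116 μm/a
  chloride contribution → 4.905 μm/a
  ⇒ r_corr(zinc) = 6.02 μm/a

r_corr = 6.02 μm/a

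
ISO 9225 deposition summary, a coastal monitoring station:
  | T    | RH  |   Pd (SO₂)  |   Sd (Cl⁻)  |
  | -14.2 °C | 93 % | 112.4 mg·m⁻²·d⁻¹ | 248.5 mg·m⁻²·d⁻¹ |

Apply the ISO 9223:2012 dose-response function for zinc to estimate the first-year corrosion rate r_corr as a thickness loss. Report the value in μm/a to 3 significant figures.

zinc: temperature factor f = +0.038·(-24.2) = -0.9196
  SO₂ term: 0.0129·112.4^0.44·exp(0.046·93-0.9196) = 2.961
  Sd branch = 0.0175·Sd^0.57·e^(0.008·RH+0.085·T) = 0.2554 μm/a
  r_corr = 2.961 + 0.2554 = 3.217 μm/a

r_corr = 3.22 μm/a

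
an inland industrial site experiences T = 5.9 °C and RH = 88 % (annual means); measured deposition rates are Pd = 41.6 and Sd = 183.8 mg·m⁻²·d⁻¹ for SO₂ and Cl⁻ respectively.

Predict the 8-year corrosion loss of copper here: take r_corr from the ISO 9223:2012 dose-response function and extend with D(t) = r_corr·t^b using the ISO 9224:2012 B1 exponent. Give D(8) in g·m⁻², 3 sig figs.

D(8) = 101 g·m⁻²

copper: temperature factor f = +0.126·(-4.1) = -0.5166
  sulphur-dioxide contribution → 1.499 μm/a
  chloride contribution → 1.329 μm/a
  ⇒ r_corr(copper) = 2.828 μm/a
Power-law: D(8) = r_corr · 8^0.667
  D(8) = 2.828 × 8^0.667 = 2.828 × 4.003 = 11.32 μm
  Mass loss = 11.32 μm × 8.96 g/cm³ = 101.4 g·m⁻²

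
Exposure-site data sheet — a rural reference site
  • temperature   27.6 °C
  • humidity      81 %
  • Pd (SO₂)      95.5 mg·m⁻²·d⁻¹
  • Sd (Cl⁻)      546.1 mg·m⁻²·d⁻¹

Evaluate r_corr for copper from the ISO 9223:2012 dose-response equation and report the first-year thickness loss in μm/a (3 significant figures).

copper: temperature factor f = -0.080·(17.6) = -1.4080
  sulphur-dioxide contribution → 0.5048 μm/a
  chloride contribution → 4.014 μm/a
  total first-year rate 4.518 μm/a

r_corr = 4.52 μm/a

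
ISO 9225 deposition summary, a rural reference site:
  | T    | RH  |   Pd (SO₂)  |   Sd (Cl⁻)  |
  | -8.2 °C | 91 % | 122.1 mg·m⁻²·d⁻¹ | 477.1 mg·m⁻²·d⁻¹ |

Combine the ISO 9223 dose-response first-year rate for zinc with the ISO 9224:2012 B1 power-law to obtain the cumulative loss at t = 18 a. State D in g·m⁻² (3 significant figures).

zinc: T≤10 °C ⇒ hinge +0.038·(-8.2−10) = -0.6916
  Pd branch = 0.0129·Pd^0.44·e^(0.046·RH+f) = 3.518 μm/a
  Cl⁻ term: 0.0175·477.1^0.57·exp(0.008·91+0.085·-8.2) = 0.6072
  sum: 3.518 + 0.6072 → r_corr = 4.126 μm/a
Long-term exponent b (ISO 9224 Table 2, B1) = 0.813
  D(18) = 4.126 × 18^0.813 = 4.126 × 10.48 = 43.25 μm
  Mass loss = 43.25 μm × 7.14 g/cm³ = 308.8 g·m⁻²

D(18) = 309 g·m⁻²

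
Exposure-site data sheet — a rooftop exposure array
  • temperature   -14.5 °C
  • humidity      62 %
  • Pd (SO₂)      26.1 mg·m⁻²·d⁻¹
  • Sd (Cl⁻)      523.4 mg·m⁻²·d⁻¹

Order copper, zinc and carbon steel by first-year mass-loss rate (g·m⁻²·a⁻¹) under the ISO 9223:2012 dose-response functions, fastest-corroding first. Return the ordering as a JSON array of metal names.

copper: temperature factor f = +0.126·(-24.5) = -3.0870
  sulphur-dioxide contribution → 0.02191 μm/a
  chloride contribution → 0.2544 μm/a
  ⇒ r_corr(copper) = 0.2763 μm/a
  mass loss = 0.2763 μm/a × 8.96 g/cm³ = 2.476 g·m⁻²·a⁻¹
zinc: T≤10 °C ⇒ hinge +0.038·(-14.5−10) = -0.9310
  sulphur-dioxide contribution → 0.37 μm/a
  chloride contribution → 0.2971 μm/a
  ⇒ r_corr(zinc) = 0.6671 μm/a
  mass loss = 0.6671 μm/a × 7.14 g/cm³ = 4.763 g·m⁻²·a⁻¹
carbon steel: f(T) = +0.150·(T−10) [T≤10 °C] = -3.6750
  sulphur-dioxide contribution → 0.8455 μm/a
  chloride contribution → 21.43 μm/a
  total first-year rate 22.27 μm/a
  mass loss = 22.27 μm/a × 7.85 g/cm³ = 174.8 g·m⁻²·a⁻¹
Ordering by g·m⁻²·a⁻¹: carbon steel (175) > zinc (4.76) > copper (2.48)

["carbon steel", "zinc", "copper"]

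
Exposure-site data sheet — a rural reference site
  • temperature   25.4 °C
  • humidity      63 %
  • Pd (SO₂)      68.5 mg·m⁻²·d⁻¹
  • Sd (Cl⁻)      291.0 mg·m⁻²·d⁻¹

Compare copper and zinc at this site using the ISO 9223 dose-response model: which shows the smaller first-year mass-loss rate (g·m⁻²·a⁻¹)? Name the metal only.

copper: f(T) = -0.080·(T−10) [T>10 °C] = -1.2320
  sulphur-dioxide contribution → 0.1909 μm/a
  chloride contribution → 1.59 μm/a
  total first-year rate 1.781 μm/a
  mass loss = 1.781 μm/a × 8.96 g/cm³ = 15.96 g·m⁻²·a⁻¹
zinc: temperature factor f = -0.071·(15.4) = -1.0934
  sulphur-dioxide contribution → 0.5035 μm/a
  chloride contribution → 6.368 μm/a
  ⇒ r_corr(zinc) = 6.871 μm/a
  mass loss = 6.871 μm/a × 7.14 g/cm³ = 49.06 g·m⁻²·a⁻¹
Ordering by g·m⁻²·a⁻¹: zinc (49.1) > copper (16)

copper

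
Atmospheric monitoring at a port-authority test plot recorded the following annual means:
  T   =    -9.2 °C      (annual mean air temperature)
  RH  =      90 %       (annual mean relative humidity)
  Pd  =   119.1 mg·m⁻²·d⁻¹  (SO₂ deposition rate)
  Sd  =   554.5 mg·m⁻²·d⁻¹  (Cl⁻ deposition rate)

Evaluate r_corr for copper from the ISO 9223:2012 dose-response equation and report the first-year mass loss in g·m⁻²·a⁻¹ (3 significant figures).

r_corr = 11.2 g·m⁻²·a⁻¹

copper: T≤10 °C ⇒ hinge +0.126·(-9.2−10) = -2.4192
  Pd branch = 0.0053·Pd^0.26·e^(0.059·RH+f) = 0.3307 μm/a
  Cl⁻ term: 0.01025·554.5^0.27·exp(0.036·90+0.049·-9.2) = 0.9181
  r_corr = 0.3307 + 0.9181 = 1.249 μm/a
Convert to mass loss: 1.249 μm/a × 8.96 g/cm³ = 11.19 g·m⁻²·a⁻¹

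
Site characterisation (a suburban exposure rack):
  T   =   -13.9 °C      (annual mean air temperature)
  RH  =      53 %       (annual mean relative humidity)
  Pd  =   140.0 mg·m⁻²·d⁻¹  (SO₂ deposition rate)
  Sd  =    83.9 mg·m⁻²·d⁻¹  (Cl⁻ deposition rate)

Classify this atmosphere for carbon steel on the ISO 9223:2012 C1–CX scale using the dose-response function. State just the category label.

C2

carbon steel: T≤10 °C ⇒ hinge +0.150·(-13.9−10) = -3.5850
  Pd branch = 1.77·Pd^0.52·e^(0.02·RH+f) = 1.851 μm/a
  Cl⁻ term: 0.102·83.9^0.62·exp(0.033·53+0.04·-13.9) = 5.241
  r_corr = 1.851 + 5.241 = 7.092 μm/a
Category bounds: 1.3…25 μm/a bracket r_corr ⇒ C2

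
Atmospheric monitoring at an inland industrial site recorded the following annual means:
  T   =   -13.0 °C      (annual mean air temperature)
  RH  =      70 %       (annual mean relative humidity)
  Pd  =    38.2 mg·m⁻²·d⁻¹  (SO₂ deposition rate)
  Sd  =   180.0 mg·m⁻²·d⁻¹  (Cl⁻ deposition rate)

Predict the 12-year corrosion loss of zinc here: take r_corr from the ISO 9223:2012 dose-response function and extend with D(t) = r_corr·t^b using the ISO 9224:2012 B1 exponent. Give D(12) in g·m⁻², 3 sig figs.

zinc: f(T) = +0.038·(T−10) [T≤10 °C] = -0.8740
  Pd branch = 0.0129·Pd^0.44·e^(0.046·RH+f) = 0.6692 μm/a
  Sd branch = 0.0175·Sd^0.57·e^(0.008·RH+0.085·T) = 0.1958 μm/a
  r_corr = 0.6692 + 0.1958 = 0.865 μm/a
Power-law: D(12) = r_corr · 12^0.813
  D(12) = 0.865 × 12^0.813 = 0.865 × 7.54 = 6.522 μm
  Mass loss = 6.522 μm × 7.14 g/cm³ = 46.57 g·m⁻²

D(12) = 46.6 g·m⁻²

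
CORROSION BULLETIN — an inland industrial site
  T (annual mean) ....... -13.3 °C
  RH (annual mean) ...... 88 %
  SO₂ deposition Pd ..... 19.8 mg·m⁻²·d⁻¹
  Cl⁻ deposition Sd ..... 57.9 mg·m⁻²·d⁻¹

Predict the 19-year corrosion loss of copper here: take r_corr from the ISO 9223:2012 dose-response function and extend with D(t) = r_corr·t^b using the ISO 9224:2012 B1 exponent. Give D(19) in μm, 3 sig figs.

D(19) = 3.49 μm

copper: temperature factor f = +0.126·(-23.3) = -2.9358
  SO₂ term: 0.0053·19.8^0.26·exp(0.059·88-2.9358) = 0.11
  Cl⁻ term: 0.01025·57.9^0.27·exp(0.036·88+0.049·-13.3) = 0.3797
  sum: 0.11 + 0.3797 → r_corr = 0.4897 μm/a
Long-term exponent b (ISO 9224 Table 2, B1) = 0.667
  D(19) = 0.4897 × 19^0.667 = 0.4897 × 7.127 = 3.49 μm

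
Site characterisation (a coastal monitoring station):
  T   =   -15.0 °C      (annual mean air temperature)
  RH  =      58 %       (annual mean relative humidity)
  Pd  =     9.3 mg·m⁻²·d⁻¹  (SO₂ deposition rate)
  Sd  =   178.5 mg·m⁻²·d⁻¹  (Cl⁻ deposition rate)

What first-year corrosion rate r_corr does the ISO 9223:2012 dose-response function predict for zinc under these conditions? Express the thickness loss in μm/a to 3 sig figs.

zinc: T≤10 °C ⇒ hinge +0.038·(-15.0−10) = -0.9500
  sulphur-dioxide contribution → 0.1918 μm/a
  chloride contribution → 0.1494 μm/a
  ⇒ r_corr(zinc) = 0.3412 μm/a

r_corr = 0.341 μm/a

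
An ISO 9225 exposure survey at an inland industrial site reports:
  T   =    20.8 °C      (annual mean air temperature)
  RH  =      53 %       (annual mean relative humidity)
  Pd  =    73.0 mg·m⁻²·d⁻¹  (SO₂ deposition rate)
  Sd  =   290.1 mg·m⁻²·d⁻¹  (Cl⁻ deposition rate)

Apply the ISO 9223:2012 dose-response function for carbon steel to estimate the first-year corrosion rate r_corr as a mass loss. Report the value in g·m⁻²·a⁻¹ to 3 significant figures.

carbon steel: temperature factor f = -0.054·(10.8) = -0.5832
  Pd branch = 1.77·Pd^0.52·e^(0.02·RH+f) = 26.54 μm/a
  Cl⁻ term: 0.102·290.1^0.62·exp(0.033·53+0.04·20.8) = 45.32
  sum: 26.54 + 45.32 → r_corr = 71.86 μm/a
Convert to mass loss: 71.86 μm/a × 7.85 g/cm³ = 564.1 g·m⁻²·a⁻¹

r_corr = 564 g·m⁻²·a⁻¹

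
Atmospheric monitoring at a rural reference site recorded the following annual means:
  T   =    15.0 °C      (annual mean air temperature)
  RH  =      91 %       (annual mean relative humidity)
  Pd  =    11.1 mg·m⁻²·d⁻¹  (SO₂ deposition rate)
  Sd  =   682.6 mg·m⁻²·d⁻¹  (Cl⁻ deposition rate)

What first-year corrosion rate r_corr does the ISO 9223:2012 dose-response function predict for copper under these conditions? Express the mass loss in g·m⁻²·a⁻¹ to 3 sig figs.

r_corr = 42.3 g·m⁻²·a⁻¹

copper: T>10 °C ⇒ hinge -0.080·(15.0−10) = -0.4000
  SO₂ term: 0.0053·11.1^0.26·exp(0.059·91-0.4000) = 1.426
  Sd branch = 0.01025·Sd^0.27·e^(0.036·RH+0.049·T) = 3.295 μm/a
  r_corr = 1.426 + 3.295 = 4.721 μm/a
Convert to mass loss: 4.721 μm/a × 8.96 g/cm³ = 42.3 g·m⁻²·a⁻¹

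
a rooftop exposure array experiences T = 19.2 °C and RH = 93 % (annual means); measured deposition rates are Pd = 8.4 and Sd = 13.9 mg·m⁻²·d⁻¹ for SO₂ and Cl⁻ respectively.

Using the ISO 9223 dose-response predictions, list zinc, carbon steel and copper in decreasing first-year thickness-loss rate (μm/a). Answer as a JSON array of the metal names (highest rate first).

["carbon steel", "copper", "zinc"]

zinc: temperature factor f = -0.071·(9.2) = -0.6532
  SO₂ term: 0.0129·8.4^0.44·exp(0.046·93-0.6532) = 1.235
  Sd branch = 0.0175·Sd^0.57·e^(0.008·RH+0.085·T) = 0.8442 μm/a
  sum: 1.235 + 0.8442 → r_corr = 2.079 μm/a
carbon steel: temperature factor f = -0.054·(9.2) = -0.4968
  Pd branch = 1.77·Pd^0.52·e^(0.02·RH+f) = 20.92 μm/a
  Cl⁻ term: 0.102·13.9^0.62·exp(0.033·93+0.04·19.2) = 24.19
  sum: 20.92 + 24.19 → r_corr = 45.11 μm/a
copper: f(T) = -0.080·(T−10) [T>10 °C] = -0.7360
  SO₂ term: 0.0053·8.4^0.26·exp(0.059·93-0.7360) = 1.066
  Sd branch = 0.01025·Sd^0.27·e^(0.036·RH+0.049·T) = 1.52 μm/a
  sum: 1.066 + 1.52 → r_corr = 2.587 μm/a
Ordering by μm/a: carbon steel (45.1) > copper (2.59) > zinc (2.08)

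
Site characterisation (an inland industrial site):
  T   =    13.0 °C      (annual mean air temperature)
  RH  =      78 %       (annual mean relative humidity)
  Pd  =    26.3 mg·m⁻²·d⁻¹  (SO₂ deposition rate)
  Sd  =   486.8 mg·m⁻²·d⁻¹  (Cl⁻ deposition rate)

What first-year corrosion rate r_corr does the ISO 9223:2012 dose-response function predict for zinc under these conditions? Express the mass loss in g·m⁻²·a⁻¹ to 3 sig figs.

zinc: T>10 °C ⇒ hinge -0.071·(13.0−10) = -0.2130
  Pd branch = 0.0129·Pd^0.44·e^(0.046·RH+f) = 1.589 μm/a
  Cl⁻ term: 0.0175·486.8^0.57·exp(0.008·78+0.085·13.0) = 3.355
  sum: 1.589 + 3.355 → r_corr = 4.944 μm/a
Convert to mass loss: 4.944 μm/a × 7.14 g/cm³ = 35.3 g·m⁻²·a⁻¹

r_corr = 35.3 g·m⁻²·a⁻¹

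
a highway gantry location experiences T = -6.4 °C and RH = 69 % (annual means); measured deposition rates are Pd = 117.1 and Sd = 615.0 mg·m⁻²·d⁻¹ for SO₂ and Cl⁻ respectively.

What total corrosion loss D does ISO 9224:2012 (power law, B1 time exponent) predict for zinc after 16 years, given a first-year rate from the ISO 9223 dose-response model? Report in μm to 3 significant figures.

D(16) = 19.3 μm

zinc: f(T) = +0.038·(T−10) [T≤10 °C] = -0.6232
  sulphur-dioxide contribution → 1.344 μm/a
  chloride contribution → 0.6858 μm/a
  ⇒ r_corr(zinc) = 2.03 μm/a
Long-term exponent b (ISO 9224 Table 2, B1) = 0.813
  D(16) = 2.03 × 16^0.813 = 2.03 × 9.527 = 19.34 μm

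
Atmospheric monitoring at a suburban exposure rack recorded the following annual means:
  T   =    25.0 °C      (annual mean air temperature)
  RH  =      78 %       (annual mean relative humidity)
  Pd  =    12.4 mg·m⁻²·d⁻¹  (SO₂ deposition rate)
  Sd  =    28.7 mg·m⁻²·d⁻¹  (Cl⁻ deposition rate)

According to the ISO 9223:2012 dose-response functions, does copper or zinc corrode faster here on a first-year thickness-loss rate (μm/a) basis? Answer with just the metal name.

copper: f(T) = -0.080·(T−10) [T>10 °C] = -1.2000
  sulphur-dioxide contribution → 0.3062 μm/a
  chloride contribution → 1.432 μm/a
  total first-year rate 1.738 μm/a
zinc: f(T) = -0.071·(T−10) [T>10 °C] = -1.0650
  sulphur-dioxide contribution → 0.4869 μm/a
  chloride contribution → 1.853 μm/a
  total first-year rate 2.34 μm/a
Ordering by μm/a: zinc (2.34) > copper (1.74)

zinc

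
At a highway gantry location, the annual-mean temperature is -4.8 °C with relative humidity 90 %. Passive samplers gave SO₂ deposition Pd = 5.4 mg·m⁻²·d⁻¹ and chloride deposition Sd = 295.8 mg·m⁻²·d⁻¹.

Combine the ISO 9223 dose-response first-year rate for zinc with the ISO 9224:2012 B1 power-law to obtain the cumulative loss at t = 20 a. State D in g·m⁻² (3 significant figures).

zinc: T≤10 °C ⇒ hinge +0.038·(-4.8−10) = -0.5624
  sulphur-dioxide contribution → 0.9696 μm/a
  chloride contribution → 0.6124 μm/a
  ⇒ r_corr(zinc) = 1.582 μm/a
Long-term exponent b (ISO 9224 Table 2, B1) = 0.813
  D(20) = 1.582 × 20^0.813 = 1.582 × 11.42 = 18.07 μm
  Mass loss = 18.07 μm × 7.14 g/cm³ = 129 g·m⁻²

D(20) = 129 g·m⁻²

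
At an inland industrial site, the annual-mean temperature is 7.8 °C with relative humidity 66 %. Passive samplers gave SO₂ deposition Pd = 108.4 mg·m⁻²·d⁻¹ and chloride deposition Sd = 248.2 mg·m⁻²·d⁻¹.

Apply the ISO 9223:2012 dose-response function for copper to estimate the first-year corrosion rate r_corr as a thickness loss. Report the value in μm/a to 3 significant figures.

copper: T≤10 °C ⇒ hinge +0.126·(7.8−10) = -0.2772
  SO₂ term: 0.0053·108.4^0.26·exp(0.059·66-0.2772) = 0.667
  Sd branch = 0.01025·Sd^0.27·e^(0.036·RH+0.049·T) = 0.7165 μm/a
  sum: 0.667 + 0.7165 → r_corr = 1.383 μm/a

r_corr = 1.38 μm/a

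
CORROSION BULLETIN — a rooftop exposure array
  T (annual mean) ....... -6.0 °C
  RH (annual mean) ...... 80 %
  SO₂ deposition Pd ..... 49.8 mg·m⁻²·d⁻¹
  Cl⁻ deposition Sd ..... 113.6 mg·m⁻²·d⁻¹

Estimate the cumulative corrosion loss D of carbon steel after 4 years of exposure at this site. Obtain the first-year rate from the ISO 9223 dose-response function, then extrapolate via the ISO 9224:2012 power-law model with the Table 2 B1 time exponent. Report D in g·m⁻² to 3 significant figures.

carbon steel: T≤10 °C ⇒ hinge +0.150·(-6.0−10) = -2.4000
  SO₂ term: 1.77·49.8^0.52·exp(0.02·80-2.4000) = 6.069
  Sd branch = 0.102·Sd^0.62·e^(0.033·RH+0.04·T) = 21.15 μm/a
  r_corr = 6.069 + 21.15 = 27.22 μm/a
Long-term exponent b (ISO 9224 Table 2, B1) = 0.523
  D(4) = 27.22 × 4^0.523 = 27.22 × 2.065 = 56.19 μm
  Mass loss = 56.19 μm × 7.85 g/cm³ = 441.1 g·m⁻²

D(4) = 441 g·m⁻²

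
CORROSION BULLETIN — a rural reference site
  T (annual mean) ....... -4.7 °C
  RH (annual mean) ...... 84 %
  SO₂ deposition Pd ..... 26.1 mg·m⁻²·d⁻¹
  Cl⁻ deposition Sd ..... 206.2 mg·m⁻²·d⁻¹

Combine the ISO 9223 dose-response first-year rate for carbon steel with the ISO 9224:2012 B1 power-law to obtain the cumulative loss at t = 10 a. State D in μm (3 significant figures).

D(10) = 142 μm

carbon steel: temperature factor f = +0.150·(-14.7) = -2.2050
  Pd branch = 1.77·Pd^0.52·e^(0.02·RH+f) = 5.71 μm/a
  Sd branch = 0.102·Sd^0.62·e^(0.033·RH+0.04·T) = 36.79 μm/a
  r_corr = 5.71 + 36.79 = 42.5 μm/a
ISO 9224: D(t) = r_corr · t^b with b = 0.523 (carbon steel, B1)
  D(10) = 42.5 × 10^0.523 = 42.5 × 3.334 = 141.7 μm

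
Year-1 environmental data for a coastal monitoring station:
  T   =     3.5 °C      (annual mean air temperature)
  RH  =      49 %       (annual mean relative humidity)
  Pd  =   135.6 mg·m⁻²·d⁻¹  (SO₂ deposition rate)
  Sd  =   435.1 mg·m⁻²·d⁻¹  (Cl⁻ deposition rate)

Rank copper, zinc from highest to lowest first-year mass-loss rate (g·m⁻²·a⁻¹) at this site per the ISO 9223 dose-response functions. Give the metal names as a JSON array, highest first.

copper: f(T) = +0.126·(T−10) [T≤10 °C] = -0.8190
  Pd branch = 0.0053·Pd^0.26·e^(0.059·RH+f) = 0.1508 μm/a
  Cl⁻ term: 0.01025·435.1^0.27·exp(0.036·49+0.049·3.5) = 0.3662
  sum: 0.1508 + 0.3662 → r_corr = 0.517 μm/a
  mass loss = 0.517 μm/a × 8.96 g/cm³ = 4.633 g·m⁻²·a⁻¹
zinc: T≤10 °C ⇒ hinge +0.038·(3.5−10) = -0.2470
  Pd branch = 0.0129·Pd^0.44·e^(0.046·RH+f) = 0.8326 μm/a
  Cl⁻ term: 0.0175·435.1^0.57·exp(0.008·49+0.085·3.5) = 1.113
  r_corr = 0.8326 + 1.113 = 1.946 μm/a
  mass loss = 1.946 μm/a × 7.14 g/cm³ = 13.89 g·m⁻²·a⁻¹
Ordering by g·m⁻²·a⁻¹: zinc (13.9) > copper (4.63)

["zinc", "copper"]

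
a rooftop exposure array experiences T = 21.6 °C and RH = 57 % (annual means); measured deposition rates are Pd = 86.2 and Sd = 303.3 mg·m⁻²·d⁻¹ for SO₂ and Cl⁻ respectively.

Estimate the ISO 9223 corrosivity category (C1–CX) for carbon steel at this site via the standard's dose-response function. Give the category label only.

carbon steel: f(T) = -0.054·(T−10) [T>10 °C] = -0.6264
  sulphur-dioxide contribution → 30.03 μm/a
  chloride contribution → 54.89 μm/a
  ⇒ r_corr(carbon steel) = 84.92 μm/a
Category bounds: 80…200 μm/a bracket r_corr ⇒ C5

C5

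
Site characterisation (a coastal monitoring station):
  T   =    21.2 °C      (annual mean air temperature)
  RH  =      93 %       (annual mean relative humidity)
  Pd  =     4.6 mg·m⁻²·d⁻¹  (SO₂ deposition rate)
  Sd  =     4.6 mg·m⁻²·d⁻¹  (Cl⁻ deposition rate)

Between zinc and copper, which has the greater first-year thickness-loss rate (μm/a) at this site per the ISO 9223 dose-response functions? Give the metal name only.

copper

zinc: temperature factor f = -0.071·(11.2) = -0.7952
  SO₂ term: 0.0129·4.6^0.44·exp(0.046·93-0.7952) = 0.8218
  Cl⁻ term: 0.0175·4.6^0.57·exp(0.008·93+0.085·21.2) = 0.5328
  r_corr = 0.8218 + 0.5328 = 1.355 μm/a
copper: f(T) = -0.080·(T−10) [T>10 °C] = -0.8960
  Pd branch = 0.0053·Pd^0.26·e^(0.059·RH+f) = 0.777 μm/a
  Cl⁻ term: 0.01025·4.6^0.27·exp(0.036·93+0.049·21.2) = 1.244
  r_corr = 0.777 + 1.244 = 2.021 μm/a
Ordering by μm/a: copper (2.02) > zinc (1.35)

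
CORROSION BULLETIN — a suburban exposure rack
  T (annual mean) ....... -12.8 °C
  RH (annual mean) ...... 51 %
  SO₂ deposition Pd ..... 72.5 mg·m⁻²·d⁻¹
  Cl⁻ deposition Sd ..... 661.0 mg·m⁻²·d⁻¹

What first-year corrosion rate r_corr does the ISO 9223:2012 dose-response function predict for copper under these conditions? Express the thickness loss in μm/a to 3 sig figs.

r_corr = 0.217 μm/a

copper: temperature factor f = +0.126·(-22.8) = -2.8728
  Pd branch = 0.0053·Pd^0.26·e^(0.059·RH+f) = 0.0185 μm/a
  Cl⁻ term: 0.01025·661.0^0.27·exp(0.036·51+0.049·-12.8) = 0.1982
  sum: 0.0185 + 0.1982 → r_corr = 0.2167 μm/a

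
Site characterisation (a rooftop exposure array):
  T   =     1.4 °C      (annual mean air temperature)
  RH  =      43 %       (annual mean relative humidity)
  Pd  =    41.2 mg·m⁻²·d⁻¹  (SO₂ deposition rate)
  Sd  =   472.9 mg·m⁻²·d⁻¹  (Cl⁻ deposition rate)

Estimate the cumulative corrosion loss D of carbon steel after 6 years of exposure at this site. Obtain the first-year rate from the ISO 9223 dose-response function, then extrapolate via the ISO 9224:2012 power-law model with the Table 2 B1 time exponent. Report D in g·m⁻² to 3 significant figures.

D(6) = 566 g·m⁻²

carbon steel: f(T) = +0.150·(T−10) [T≤10 °C] = -1.2900
  Pd branch = 1.77·Pd^0.52·e^(0.02·RH+f) = 7.961 μm/a
  Cl⁻ term: 0.102·472.9^0.62·exp(0.033·43+0.04·1.4) = 20.3
  sum: 7.961 + 20.3 → r_corr = 28.26 μm/a
Long-term exponent b (ISO 9224 Table 2, B1) = 0.523
  D(6) = 28.26 × 6^0.523 = 28.26 × 2.553 = 72.14 μm
  Mass loss = 72.14 μm × 7.85 g/cm³ = 566.3 g·m⁻²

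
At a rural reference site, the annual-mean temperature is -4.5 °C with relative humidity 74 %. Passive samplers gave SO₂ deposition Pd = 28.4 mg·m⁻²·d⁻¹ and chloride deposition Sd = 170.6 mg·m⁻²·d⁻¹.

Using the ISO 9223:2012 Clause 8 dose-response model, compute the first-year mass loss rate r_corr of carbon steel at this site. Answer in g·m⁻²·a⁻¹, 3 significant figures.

r_corr = 226 g·m⁻²·a⁻¹

carbon steel: temperature factor f = +0.150·(-14.5) = -2.1750
  SO₂ term: 1.77·28.4^0.52·exp(0.02·74-2.1750) = 5.033
  Sd branch = 0.102·Sd^0.62·e^(0.033·RH+0.04·T) = 23.7 μm/a
  sum: 5.033 + 23.7 → r_corr = 28.74 μm/a
Convert to mass loss: 28.74 μm/a × 7.85 g/cm³ = 225.6 g·m⁻²·a⁻¹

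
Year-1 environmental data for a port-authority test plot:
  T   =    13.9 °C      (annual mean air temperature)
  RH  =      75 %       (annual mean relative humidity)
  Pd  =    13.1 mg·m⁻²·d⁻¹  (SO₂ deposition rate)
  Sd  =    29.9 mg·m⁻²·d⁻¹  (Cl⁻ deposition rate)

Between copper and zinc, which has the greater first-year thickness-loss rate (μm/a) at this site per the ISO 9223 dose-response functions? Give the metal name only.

zinc

copper: T>10 °C ⇒ hinge -0.080·(13.9−10) = -0.3120
  Pd branch = 0.0053·Pd^0.26·e^(0.059·RH+f) = 0.6324 μm/a
  Sd branch = 0.01025·Sd^0.27·e^(0.036·RH+0.049·T) = 0.7543 μm/a
  sum: 0.6324 + 0.7543 → r_corr = 1.387 μm/a
zinc: f(T) = -0.071·(T−10) [T>10 °C] = -0.2769
  SO₂ term: 0.0129·13.1^0.44·exp(0.046·75-0.2769) = 0.9555
  Sd branch = 0.0175·Sd^0.57·e^(0.008·RH+0.085·T) = 0.7209 μm/a
  r_corr = 0.9555 + 0.7209 = 1.676 μm/a
Ordering by μm/a: zinc (1.68) > copper (1.39)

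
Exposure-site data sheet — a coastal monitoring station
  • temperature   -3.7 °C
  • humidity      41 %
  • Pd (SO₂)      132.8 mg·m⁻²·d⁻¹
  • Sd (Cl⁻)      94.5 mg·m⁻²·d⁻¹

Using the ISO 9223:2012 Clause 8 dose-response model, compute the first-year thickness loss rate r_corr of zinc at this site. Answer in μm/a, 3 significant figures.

zinc: T≤10 °C ⇒ hinge +0.038·(-3.7−10) = -0.5206
  SO₂ term: 0.0129·132.8^0.44·exp(0.046·41-0.5206) = 0.4343
  Sd branch = 0.0175·Sd^0.57·e^(0.008·RH+0.085·T) = 0.2371 μm/a
  r_corr = 0.4343 + 0.2371 = 0.6714 μm/a

r_corr = 0.671 μm/a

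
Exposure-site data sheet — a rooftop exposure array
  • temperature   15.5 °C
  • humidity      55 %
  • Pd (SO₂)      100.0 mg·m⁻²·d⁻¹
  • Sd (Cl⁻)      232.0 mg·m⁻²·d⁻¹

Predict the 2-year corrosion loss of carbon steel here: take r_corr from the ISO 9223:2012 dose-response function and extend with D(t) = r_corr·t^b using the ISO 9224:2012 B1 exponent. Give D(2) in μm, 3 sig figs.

carbon steel: temperature factor f = -0.054·(5.5) = -0.2970
  SO₂ term: 1.77·100.0^0.52·exp(0.02·55-0.2970) = 43.32
  Cl⁻ term: 0.102·232.0^0.62·exp(0.033·55+0.04·15.5) = 34.1
  r_corr = 43.32 + 34.1 = 77.42 μm/a
Power-law: D(2) = r_corr · 2^0.523
  D(2) = 77.42 × 2^0.523 = 77.42 × 1.437 = 111.2 μm

D(2) = 111 μm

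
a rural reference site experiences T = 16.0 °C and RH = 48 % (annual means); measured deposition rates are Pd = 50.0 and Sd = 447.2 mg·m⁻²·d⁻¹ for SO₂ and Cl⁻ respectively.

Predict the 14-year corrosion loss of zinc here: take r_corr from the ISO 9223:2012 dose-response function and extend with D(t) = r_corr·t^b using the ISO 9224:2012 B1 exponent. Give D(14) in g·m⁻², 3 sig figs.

D(14) = 224 g·m⁻²

zinc: f(T) = -0.071·(T−10) [T>10 °C] = -0.4260
  Pd branch = 0.0129·Pd^0.44·e^(0.046·RH+f) = 0.4286 μm/a
  Sd branch = 0.0175·Sd^0.57·e^(0.008·RH+0.085·T) = 3.245 μm/a
  r_corr = 0.4286 + 3.245 = 3.674 μm/a
Long-term exponent b (ISO 9224 Table 2, B1) = 0.813
  D(14) = 3.674 × 14^0.813 = 3.674 × 8.547 = 31.4 μm
  Mass loss = 31.4 μm × 7.14 g/cm³ = 224.2 g·m⁻²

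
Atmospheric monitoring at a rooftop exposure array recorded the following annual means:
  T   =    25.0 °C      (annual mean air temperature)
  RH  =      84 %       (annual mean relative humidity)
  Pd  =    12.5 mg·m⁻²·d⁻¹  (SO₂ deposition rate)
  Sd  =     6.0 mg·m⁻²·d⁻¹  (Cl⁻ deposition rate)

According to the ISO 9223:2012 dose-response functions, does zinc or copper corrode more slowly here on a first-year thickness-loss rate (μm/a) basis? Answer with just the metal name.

zinc

zinc: f(T) = -0.071·(T−10) [T>10 °C] = -1.0650
  SO₂ term: 0.0129·12.5^0.44·exp(0.046·84-1.0650) = 0.6439
  Cl⁻ term: 0.0175·6.0^0.57·exp(0.008·84+0.085·25.0) = 0.7967
  sum: 0.6439 + 0.7967 → r_corr = 1.441 μm/a
copper: temperature factor f = -0.080·(15.0) = -1.2000
  Pd branch = 0.0053·Pd^0.26·e^(0.059·RH+f) = 0.4372 μm/a
  Sd branch = 0.01025·Sd^0.27·e^(0.036·RH+0.049·T) = 1.165 μm/a
  r_corr = 0.4372 + 1.165 = 1.602 μm/a
Ordering by μm/a: copper (1.6) > zinc (1.44)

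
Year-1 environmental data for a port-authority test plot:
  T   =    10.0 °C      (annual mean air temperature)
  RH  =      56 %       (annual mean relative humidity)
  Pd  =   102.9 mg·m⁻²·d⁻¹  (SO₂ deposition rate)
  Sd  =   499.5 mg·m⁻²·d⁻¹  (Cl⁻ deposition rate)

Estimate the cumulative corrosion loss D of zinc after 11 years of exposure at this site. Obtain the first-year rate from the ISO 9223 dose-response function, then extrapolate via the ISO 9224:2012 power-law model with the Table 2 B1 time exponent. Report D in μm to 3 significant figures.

zinc: T≤10 °C ⇒ hinge +0.038·(10.0−10) = +0.0000
  Pd branch = 0.0129·Pd^0.44·e^(0.046·RH+f) = 1.303 μm/a
  Sd branch = 0.0175·Sd^0.57·e^(0.008·RH+0.085·T) = 2.213 μm/a
  sum: 1.303 + 2.213 → r_corr = 3.515 μm/a
Power-law: D(11) = r_corr · 11^0.813
  D(11) = 3.515 × 11^0.813 = 3.515 × 7.025 = 24.69 μm

D(11) = 24.7 μm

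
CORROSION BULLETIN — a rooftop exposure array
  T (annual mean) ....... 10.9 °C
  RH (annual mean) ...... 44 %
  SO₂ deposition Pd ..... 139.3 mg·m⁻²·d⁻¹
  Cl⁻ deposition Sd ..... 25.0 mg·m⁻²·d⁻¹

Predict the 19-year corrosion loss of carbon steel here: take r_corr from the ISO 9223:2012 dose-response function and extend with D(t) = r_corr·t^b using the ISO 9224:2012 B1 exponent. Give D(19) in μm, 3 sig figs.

carbon steel: f(T) = -0.054·(T−10) [T>10 °C] = -0.0486
  Pd branch = 1.77·Pd^0.52·e^(0.02·RH+f) = 52.95 μm/a
  Cl⁻ term: 0.102·25.0^0.62·exp(0.033·44+0.04·10.9) = 4.958
  r_corr = 52.95 + 4.958 = 57.91 μm/a
ISO 9224: D(t) = r_corr · t^b with b = 0.523 (carbon steel, B1)
  D(19) = 57.91 × 19^0.523 = 57.91 × 4.664 = 270.1 μm

D(19) = 270 μm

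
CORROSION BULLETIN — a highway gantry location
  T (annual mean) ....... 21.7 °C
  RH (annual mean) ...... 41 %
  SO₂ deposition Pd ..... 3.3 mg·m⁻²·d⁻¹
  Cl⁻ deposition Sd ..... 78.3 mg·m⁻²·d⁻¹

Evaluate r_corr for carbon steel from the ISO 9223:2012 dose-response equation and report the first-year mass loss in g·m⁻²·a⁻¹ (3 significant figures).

r_corr = 141 g·m⁻²·a⁻¹

carbon steel: T>10 °C ⇒ hinge -0.054·(21.7−10) = -0.6318
  SO₂ term: 1.77·3.3^0.52·exp(0.02·41-0.6318) = 3.975
  Cl⁻ term: 0.102·78.3^0.62·exp(0.033·41+0.04·21.7) = 14.04
  r_corr = 3.975 + 14.04 = 18.01 μm/a
Convert to mass loss: 18.01 μm/a × 7.85 g/cm³ = 141.4 g·m⁻²·a⁻¹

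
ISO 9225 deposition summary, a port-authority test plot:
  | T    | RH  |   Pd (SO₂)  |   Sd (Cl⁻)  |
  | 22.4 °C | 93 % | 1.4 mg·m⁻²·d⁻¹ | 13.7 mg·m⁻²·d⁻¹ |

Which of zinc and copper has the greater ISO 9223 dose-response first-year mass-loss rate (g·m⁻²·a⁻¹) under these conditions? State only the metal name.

copper

zinc: T>10 °C ⇒ hinge -0.071·(22.4−10) = -0.8804
  Pd branch = 0.0129·Pd^0.44·e^(0.046·RH+f) = 0.4471 μm/a
  Cl⁻ term: 0.0175·13.7^0.57·exp(0.008·93+0.085·22.4) = 1.099
  sum: 0.4471 + 1.099 → r_corr = 1.546 μm/a
  mass loss = 1.546 μm/a × 7.14 g/cm³ = 11.04 g·m⁻²·a⁻¹
copper: temperature factor f = -0.080·(12.4) = -0.9920
  SO₂ term: 0.0053·1.4^0.26·exp(0.059·93-0.9920) = 0.5181
  Sd branch = 0.01025·Sd^0.27·e^(0.036·RH+0.049·T) = 1.771 μm/a
  sum: 0.5181 + 1.771 → r_corr = 2.29 μm/a
  mass loss = 2.29 μm/a × 8.96 g/cm³ = 20.51 g·m⁻²·a⁻¹
Ordering by g·m⁻²·a⁻¹: copper (20.5) > zinc (11)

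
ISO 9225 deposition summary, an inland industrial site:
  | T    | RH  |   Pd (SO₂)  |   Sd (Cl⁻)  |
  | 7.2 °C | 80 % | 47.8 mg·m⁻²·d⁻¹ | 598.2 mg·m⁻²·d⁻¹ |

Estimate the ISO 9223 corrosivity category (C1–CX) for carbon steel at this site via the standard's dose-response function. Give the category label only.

C5

carbon steel: T≤10 °C ⇒ hinge +0.150·(7.2−10) = -0.4200
  SO₂ term: 1.77·47.8^0.52·exp(0.02·80-0.4200) = 43.03
  Cl⁻ term: 0.102·598.2^0.62·exp(0.033·80+0.04·7.2) = 100.4
  r_corr = 43.03 + 100.4 = 143.5 μm/a
Category bounds: 80…200 μm/a bracket r_corr ⇒ C5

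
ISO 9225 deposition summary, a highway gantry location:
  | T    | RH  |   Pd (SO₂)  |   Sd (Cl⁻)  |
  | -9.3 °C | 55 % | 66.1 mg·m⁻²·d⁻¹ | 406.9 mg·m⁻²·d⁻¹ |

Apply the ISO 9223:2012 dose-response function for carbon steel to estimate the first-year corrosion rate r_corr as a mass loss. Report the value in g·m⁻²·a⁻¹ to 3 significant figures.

r_corr = 161 g·m⁻²·a⁻¹

carbon steel: f(T) = +0.150·(T−10) [T≤10 °C] = -2.8950
  sulphur-dioxide contribution → 2.6 μm/a
  chloride contribution → 17.91 μm/a
  ⇒ r_corr(carbon steel) = 20.51 μm/a
Convert to mass loss: 20.51 μm/a × 7.85 g/cm³ = 161 g·m⁻²·a⁻¹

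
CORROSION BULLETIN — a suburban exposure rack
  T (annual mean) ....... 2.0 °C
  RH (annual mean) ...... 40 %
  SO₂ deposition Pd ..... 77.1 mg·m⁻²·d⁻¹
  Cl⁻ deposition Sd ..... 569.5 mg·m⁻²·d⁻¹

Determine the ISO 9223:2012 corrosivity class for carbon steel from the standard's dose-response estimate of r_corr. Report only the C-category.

C3

carbon steel: f(T) = +0.150·(T−10) [T≤10 °C] = -1.2000
  SO₂ term: 1.77·77.1^0.52·exp(0.02·40-1.2000) = 11.36
  Sd branch = 0.102·Sd^0.62·e^(0.033·RH+0.04·T) = 21.14 μm/a
  r_corr = 11.36 + 21.14 = 32.5 μm/a
32.5 μm/a falls in (25, 50] for carbon steel → category C3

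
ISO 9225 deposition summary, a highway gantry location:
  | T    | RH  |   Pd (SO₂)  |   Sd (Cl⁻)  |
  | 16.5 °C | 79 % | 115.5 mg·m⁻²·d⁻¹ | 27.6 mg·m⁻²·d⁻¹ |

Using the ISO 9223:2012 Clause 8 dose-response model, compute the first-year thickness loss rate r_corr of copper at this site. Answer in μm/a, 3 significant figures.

r_corr = 2.11 μm/a

copper: temperature factor f = -0.080·(6.5) = -0.5200
  sulphur-dioxide contribution → 1.145 μm/a
  chloride contribution → 0.9683 μm/a
  ⇒ r_corr(copper) = 2.114 μm/a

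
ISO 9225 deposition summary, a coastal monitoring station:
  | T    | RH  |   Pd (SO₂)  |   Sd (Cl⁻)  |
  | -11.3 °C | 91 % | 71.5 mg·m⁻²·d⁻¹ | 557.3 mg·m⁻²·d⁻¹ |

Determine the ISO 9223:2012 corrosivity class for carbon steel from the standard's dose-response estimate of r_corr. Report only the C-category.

carbon steel: T≤10 °C ⇒ hinge +0.150·(-11.3−10) = -3.1950
  SO₂ term: 1.77·71.5^0.52·exp(0.02·91-3.1950) = 4.122
  Cl⁻ term: 0.102·557.3^0.62·exp(0.033·91+0.04·-11.3) = 65.93
  sum: 4.122 + 65.93 → r_corr = 70.05 μm/a
70 μm/a falls in (50, 80] for carbon steel → category C4

C4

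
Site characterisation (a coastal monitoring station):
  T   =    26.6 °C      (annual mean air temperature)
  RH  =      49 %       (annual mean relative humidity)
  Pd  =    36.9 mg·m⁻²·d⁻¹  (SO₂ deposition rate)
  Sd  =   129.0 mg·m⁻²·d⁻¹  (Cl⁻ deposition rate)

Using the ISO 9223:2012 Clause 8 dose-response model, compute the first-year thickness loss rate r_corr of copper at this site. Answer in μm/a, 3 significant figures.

r_corr = 0.883 μm/a

copper: T>10 °C ⇒ hinge -0.080·(26.6−10) = -1.3280
  sulphur-dioxide contribution → 0.06464 μm/a
  chloride contribution → 0.818 μm/a
  total first-year rate 0.8826 μm/a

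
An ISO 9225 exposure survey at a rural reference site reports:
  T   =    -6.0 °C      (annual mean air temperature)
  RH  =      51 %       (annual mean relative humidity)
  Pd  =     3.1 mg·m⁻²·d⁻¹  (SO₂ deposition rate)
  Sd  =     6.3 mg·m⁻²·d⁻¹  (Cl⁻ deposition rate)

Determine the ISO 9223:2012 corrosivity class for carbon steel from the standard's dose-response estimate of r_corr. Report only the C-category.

C2

carbon steel: temperature factor f = +0.150·(-16.0) = -2.4000
  sulphur-dioxide contribution → 0.802 μm/a
  chloride contribution → 1.352 μm/a
  ⇒ r_corr(carbon steel) = 2.154 μm/a
2.15 μm/a falls in (1.3, 25] for carbon steel → category C2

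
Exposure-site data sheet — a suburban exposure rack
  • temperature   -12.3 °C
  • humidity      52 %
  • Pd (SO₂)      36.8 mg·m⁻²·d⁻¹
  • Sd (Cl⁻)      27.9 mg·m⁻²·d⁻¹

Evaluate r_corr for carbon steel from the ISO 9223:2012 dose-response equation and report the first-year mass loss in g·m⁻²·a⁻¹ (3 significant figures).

carbon steel: temperature factor f = +0.150·(-22.3) = -3.3450
  Pd branch = 1.77·Pd^0.52·e^(0.02·RH+f) = 1.151 μm/a
  Cl⁻ term: 0.102·27.9^0.62·exp(0.033·52+0.04·-12.3) = 2.732
  r_corr = 1.151 + 2.732 = 3.883 μm/a
Convert to mass loss: 3.883 μm/a × 7.85 g/cm³ = 30.48 g·m⁻²·a⁻¹

r_corr = 30.5 g·m⁻²·a⁻¹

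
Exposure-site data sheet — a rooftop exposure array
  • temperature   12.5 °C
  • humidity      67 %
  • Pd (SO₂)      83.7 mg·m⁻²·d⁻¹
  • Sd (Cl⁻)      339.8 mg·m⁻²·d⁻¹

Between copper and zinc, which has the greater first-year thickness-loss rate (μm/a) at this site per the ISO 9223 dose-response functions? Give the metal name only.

zinc

copper: f(T) = -0.080·(T−10) [T>10 °C] = -0.2000
  SO₂ term: 0.0053·83.7^0.26·exp(0.059·67-0.2000) = 0.7146
  Sd branch = 0.01025·Sd^0.27·e^(0.036·RH+0.049·T) = 1.018 μm/a
  sum: 0.7146 + 1.018 → r_corr = 1.732 μm/a
zinc: f(T) = -0.071·(T−10) [T>10 °C] = -0.1775
  Pd branch = 0.0129·Pd^0.44·e^(0.046·RH+f) = 1.652 μm/a
  Cl⁻ term: 0.0175·339.8^0.57·exp(0.008·67+0.085·12.5) = 2.399
  sum: 1.652 + 2.399 → r_corr = 4.051 μm/a
Ordering by μm/a: zinc (4.05) > copper (1.73)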